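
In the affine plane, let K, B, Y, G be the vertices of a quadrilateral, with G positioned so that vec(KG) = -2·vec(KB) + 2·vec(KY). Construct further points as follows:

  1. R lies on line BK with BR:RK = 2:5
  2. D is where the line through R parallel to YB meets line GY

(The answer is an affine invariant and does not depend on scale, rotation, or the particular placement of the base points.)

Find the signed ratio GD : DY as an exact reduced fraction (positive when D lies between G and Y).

GD:DY = 5/2

Work in coordinates with K = (0, 0), B = (1, 0), Y = (0, 1), G = (-2, 2).
1. R lies on line BK with BR:RK = 2:5 ⇒ R = (5/7, 0)
2. D is where the line through R parallel to YB meets line GY ⇒ D = (-4/7, 9/7)
D = G + t·(Y−G) with t = 5/7, so GD:DY = t:(1−t) = 5/7:2/7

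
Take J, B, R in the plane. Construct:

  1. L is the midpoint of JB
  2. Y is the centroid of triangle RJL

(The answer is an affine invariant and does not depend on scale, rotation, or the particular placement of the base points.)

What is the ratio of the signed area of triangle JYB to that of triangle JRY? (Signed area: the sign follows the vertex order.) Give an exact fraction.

[JYB]:[JRY] = 2

Assign J = (0, 0), B = (1, 0), R = (0, 1) — the answer is frame-independent, so this choice is without loss of generality.
1. L is the midpoint of JB ⇒ L = (1/2, 0)
2. Y is the centroid of triangle RJL ⇒ Y = (1/6, 1/3)
2·[JYB] = -1/3, 2·[JRY] = -1/6
[JYB]:[JRY] = -1/3:-1/6 = 2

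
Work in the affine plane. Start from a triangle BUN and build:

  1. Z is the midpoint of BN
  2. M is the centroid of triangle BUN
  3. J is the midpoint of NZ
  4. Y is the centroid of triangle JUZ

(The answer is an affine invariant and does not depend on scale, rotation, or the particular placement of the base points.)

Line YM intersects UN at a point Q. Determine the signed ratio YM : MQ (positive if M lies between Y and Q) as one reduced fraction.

Assign B = (0, 0), U = (1, 0), N = (0, 1) — the answer is frame-independent, so this choice is without loss of generality.
1. Z is the midpoint of BN ⇒ Z = (0, 1/2)
2. M is the centroid of triangle BUN ⇒ M = (1/3, 1/3)
3. J is the midpoint of NZ ⇒ J = (0, 3/4)
4. Y is the centroid of triangle JUZ ⇒ Y = (1/3, 5/12)
line YM meets UN at Q = (1/3, 2/3)
M = Y + t·(Q−Y) with t = -1/3, so YM:MQ = -1/3:4/3

YM:MQ = -1/4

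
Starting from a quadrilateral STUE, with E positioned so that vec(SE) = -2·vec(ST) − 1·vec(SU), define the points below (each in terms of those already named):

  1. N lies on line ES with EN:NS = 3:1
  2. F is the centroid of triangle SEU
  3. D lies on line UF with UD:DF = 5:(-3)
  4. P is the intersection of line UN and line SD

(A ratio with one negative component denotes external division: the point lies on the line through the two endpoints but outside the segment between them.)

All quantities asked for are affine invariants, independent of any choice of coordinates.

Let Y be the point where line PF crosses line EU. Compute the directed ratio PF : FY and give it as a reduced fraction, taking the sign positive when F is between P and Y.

PF:FY = 29/16

Choose coordinates S = (0, 0), T = (1, 0), U = (0, 1), E = (-2, -1).
1. N lies on line ES with EN:NS = 3:1 ⇒ N = (-1/2, -1/4)
2. F is the centroid of triangle SEU ⇒ F = (-2/3, 0)
3. D lies on line UF with UD:DF = 5:(-3) ⇒ D = (-5/3, -3/2)
4. P is the intersection of line UN and line SD ⇒ P = (-5/8, -9/16)
line PF meets EU at Y = (-20/29, 9/29)
F = P + t·(Y−P) with t = 29/45, so PF:FY = 29/45:16/45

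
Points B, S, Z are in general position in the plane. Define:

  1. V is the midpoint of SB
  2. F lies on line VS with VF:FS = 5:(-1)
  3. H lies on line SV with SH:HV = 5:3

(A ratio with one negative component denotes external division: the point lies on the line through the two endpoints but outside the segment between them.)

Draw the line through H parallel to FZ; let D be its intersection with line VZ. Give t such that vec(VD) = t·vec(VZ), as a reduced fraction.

Choose coordinates B = (0, 0), S = (1, 0), Z = (0, 1).
1. V is the midpoint of SB ⇒ V = (1/2, 0)
2. F lies on line VS with VF:FS = 5:(-1) ⇒ F = (9/8, 0)
3. H lies on line SV with SH:HV = 5:3 ⇒ H = (11/16, 0)
through H parallel to FZ: direction (-9/8, 1); meets VZ at D = (7/20, 3/10)
D = V + t·(Z−V) with t = 3/10

t = 3/10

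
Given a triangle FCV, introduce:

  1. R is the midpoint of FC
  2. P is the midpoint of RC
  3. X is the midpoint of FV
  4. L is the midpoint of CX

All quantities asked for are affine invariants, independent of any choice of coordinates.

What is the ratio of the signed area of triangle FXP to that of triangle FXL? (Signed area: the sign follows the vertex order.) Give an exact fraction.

[FXP]:[FXL] = 3/2

Work in coordinates with F = (0, 0), C = (1, 0), V = (0, 1).
1. R is the midpoint of FC ⇒ R = (1/2, 0)
2. P is the midpoint of RC ⇒ P = (3/4, 0)
3. X is the midpoint of FV ⇒ X = (0, 1/2)
4. L is the midpoint of CX ⇒ L = (1/2, 1/4)
2·[FXP] = -3/8, 2·[FXL] = -1/4
[FXP]:[FXL] = -3/8:-1/4 = 3/2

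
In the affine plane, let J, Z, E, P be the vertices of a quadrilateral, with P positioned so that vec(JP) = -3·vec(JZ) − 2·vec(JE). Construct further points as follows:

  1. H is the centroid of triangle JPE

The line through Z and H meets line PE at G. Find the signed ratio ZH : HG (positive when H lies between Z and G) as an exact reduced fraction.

Choose coordinates J = (0, 0), Z = (1, 0), E = (0, 1), P = (-3, -2).
1. H is the centroid of triangle JPE ⇒ H = (-1, -1/3)
line ZH meets PE at G = (-7/5, -2/5)
H = Z + t·(G−Z) with t = 5/6, so ZH:HG = 5/6:1/6

ZH:HG = 5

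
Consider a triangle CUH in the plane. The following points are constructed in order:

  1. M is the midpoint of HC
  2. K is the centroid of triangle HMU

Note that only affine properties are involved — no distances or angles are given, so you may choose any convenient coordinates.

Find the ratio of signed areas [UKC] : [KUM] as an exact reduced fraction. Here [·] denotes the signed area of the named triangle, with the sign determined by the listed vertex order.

[UKC]:[KUM] = -3

Assign C = (0, 0), U = (1, 0), H = (0, 1) — the answer is frame-independent, so this choice is without loss of generality.
1. M is the midpoint of HC ⇒ M = (0, 1/2)
2. K is the centroid of triangle HMU ⇒ K = (1/3, 1/2)
2·[UKC] = 1/2, 2·[KUM] = -1/6
[UKC]:[KUM] = 1/2:-1/6 = -3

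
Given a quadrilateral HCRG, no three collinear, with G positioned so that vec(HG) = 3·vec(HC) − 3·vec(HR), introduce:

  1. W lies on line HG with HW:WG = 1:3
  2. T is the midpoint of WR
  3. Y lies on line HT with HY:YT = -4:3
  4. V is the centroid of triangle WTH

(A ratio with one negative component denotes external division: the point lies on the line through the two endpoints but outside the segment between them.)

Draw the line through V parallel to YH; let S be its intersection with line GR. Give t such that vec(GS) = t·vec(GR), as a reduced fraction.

t = 11/15

Assign H = (0, 0), C = (1, 0), R = (0, 1), G = (3, -3) — the answer is frame-independent, so this choice is without loss of generality.
1. W lies on line HG with HW:WG = 1:3 ⇒ W = (3/4, -3/4)
2. T is the midpoint of WR ⇒ T = (3/8, 1/8)
3. Y lies on line HT with HY:YT = -4:3 ⇒ Y = (3/2, 1/2)
4. V is the centroid of triangle WTH ⇒ V = (3/8, -5/24)
through V parallel to YH: direction (-3/2, -1/2); meets GR at S = (4/5, -1/15)
S = G + t·(R−G) with t = 11/15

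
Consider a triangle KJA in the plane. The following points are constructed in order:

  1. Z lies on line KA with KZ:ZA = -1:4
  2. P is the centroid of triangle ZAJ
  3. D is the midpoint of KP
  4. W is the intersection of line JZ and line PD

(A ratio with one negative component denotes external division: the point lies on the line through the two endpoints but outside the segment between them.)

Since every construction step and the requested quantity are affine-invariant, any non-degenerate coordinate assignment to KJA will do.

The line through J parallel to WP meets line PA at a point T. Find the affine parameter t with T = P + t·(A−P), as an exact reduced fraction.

t = -2/3

Work in coordinates with K = (0, 0), J = (1, 0), A = (0, 1).
1. Z lies on line KA with KZ:ZA = -1:4 ⇒ Z = (0, -1/3)
2. P is the centroid of triangle ZAJ ⇒ P = (1/3, 2/9)
3. D is the midpoint of KP ⇒ D = (1/6, 1/9)
4. W is the intersection of line JZ and line PD ⇒ W = (-1, -2/3)
through J parallel to WP: direction (4/3, 8/9); meets PA at T = (5/9, -8/27)
T = P + t·(A−P) with t = -2/3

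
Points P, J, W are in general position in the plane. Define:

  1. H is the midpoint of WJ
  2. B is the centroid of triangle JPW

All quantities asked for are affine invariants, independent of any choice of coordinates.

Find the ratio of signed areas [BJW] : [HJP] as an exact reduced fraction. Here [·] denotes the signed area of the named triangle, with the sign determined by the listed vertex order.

[BJW]:[HJP] = -2/3

Work in coordinates with P = (0, 0), J = (1, 0), W = (0, 1).
1. H is the midpoint of WJ ⇒ H = (1/2, 1/2)
2. B is the centroid of triangle JPW ⇒ B = (1/3, 1/3)
2·[BJW] = 1/3, 2·[HJP] = -1/2
[BJW]:[HJP] = 1/3:-1/2 = -2/3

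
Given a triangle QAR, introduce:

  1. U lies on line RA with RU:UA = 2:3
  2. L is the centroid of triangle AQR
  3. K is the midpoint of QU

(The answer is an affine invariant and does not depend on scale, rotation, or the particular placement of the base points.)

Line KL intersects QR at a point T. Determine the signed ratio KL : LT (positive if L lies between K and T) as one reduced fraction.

Work in coordinates with Q = (0, 0), A = (1, 0), R = (0, 1).
1. U lies on line RA with RU:UA = 2:3 ⇒ U = (2/5, 3/5)
2. L is the centroid of triangle AQR ⇒ L = (1/3, 1/3)
3. K is the midpoint of QU ⇒ K = (1/5, 3/10)
line KL meets QR at T = (0, 1/4)
L = K + t·(T−K) with t = -2/3, so KL:LT = -2/3:5/3

KL:LT = -2/5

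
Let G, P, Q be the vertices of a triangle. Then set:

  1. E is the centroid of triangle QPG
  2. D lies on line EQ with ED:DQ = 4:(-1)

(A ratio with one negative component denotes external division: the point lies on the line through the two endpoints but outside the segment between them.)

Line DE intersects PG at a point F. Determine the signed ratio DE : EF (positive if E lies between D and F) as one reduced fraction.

Choose coordinates G = (0, 0), P = (1, 0), Q = (0, 1).
1. E is the centroid of triangle QPG ⇒ E = (1/3, 1/3)
2. D lies on line EQ with ED:DQ = 4:(-1) ⇒ D = (-1/9, 11/9)
line DE meets PG at F = (1/2, 0)
E = D + t·(F−D) with t = 8/11, so DE:EF = 8/11:3/11

DE:EF = 8/3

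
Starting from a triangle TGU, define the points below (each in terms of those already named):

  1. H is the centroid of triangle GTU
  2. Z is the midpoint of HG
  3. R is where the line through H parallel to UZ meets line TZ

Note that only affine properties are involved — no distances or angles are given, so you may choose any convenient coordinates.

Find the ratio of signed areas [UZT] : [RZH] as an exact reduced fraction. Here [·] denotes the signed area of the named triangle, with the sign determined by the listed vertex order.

[UZT]:[RZH] = -16

Work in coordinates with T = (0, 0), G = (1, 0), U = (0, 1).
1. H is the centroid of triangle GTU ⇒ H = (1/3, 1/3)
2. Z is the midpoint of HG ⇒ Z = (2/3, 1/6)
3. R is where the line through H parallel to UZ meets line TZ ⇒ R = (1/2, 1/8)
2·[UZT] = -2/3, 2·[RZH] = 1/24
[UZT]:[RZH] = -2/3:1/24 = -16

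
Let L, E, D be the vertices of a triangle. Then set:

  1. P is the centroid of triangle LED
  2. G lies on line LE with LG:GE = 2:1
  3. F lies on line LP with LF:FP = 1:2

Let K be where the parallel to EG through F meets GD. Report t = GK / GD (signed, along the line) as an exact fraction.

t = 1/9

Set L = (0, 0), E = (1, 0), D = (0, 1); any affine frame gives the same invariant.
1. P is the centroid of triangle LED ⇒ P = (1/3, 1/3)
2. G lies on line LE with LG:GE = 2:1 ⇒ G = (2/3, 0)
3. F lies on line LP with LF:FP = 1:2 ⇒ F = (1/9, 1/9)
through F parallel to EG: direction (-1/3, 0); meets GD at K = (16/27, 1/9)
K = G + t·(D−G) with t = 1/9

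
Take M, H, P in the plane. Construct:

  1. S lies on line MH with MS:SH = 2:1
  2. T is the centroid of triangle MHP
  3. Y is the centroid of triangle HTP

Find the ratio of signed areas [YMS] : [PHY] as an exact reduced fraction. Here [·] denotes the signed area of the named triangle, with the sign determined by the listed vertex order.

Work in coordinates with M = (0, 0), H = (1, 0), P = (0, 1).
1. S lies on line MH with MS:SH = 2:1 ⇒ S = (2/3, 0)
2. T is the centroid of triangle MHP ⇒ T = (1/3, 1/3)
3. Y is the centroid of triangle HTP ⇒ Y = (4/9, 4/9)
2·[YMS] = 8/27, 2·[PHY] = -1/9
[YMS]:[PHY] = 8/27:-1/9 = -8/3

[YMS]:[PHY] = -8/3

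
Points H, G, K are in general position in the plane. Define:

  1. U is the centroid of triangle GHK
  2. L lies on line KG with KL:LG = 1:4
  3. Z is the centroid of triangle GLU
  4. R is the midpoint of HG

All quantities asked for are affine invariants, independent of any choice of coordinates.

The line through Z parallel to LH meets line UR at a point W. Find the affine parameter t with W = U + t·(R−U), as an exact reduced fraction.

t = 2/3

Set H = (0, 0), G = (1, 0), K = (0, 1); any affine frame gives the same invariant.
1. U is the centroid of triangle GHK ⇒ U = (1/3, 1/3)
2. L lies on line KG with KL:LG = 1:4 ⇒ L = (1/5, 4/5)
3. Z is the centroid of triangle GLU ⇒ Z = (23/45, 17/45)
4. R is the midpoint of HG ⇒ R = (1/2, 0)
through Z parallel to LH: direction (-1/5, -4/5); meets UR at W = (4/9, 1/9)
W = U + t·(R−U) with t = 2/3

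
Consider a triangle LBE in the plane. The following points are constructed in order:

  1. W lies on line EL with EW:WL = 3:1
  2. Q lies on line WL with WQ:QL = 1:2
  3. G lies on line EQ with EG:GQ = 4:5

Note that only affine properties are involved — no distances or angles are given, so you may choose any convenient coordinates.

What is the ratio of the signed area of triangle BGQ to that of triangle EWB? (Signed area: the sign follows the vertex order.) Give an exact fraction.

Set L = (0, 0), B = (1, 0), E = (0, 1); any affine frame gives the same invariant.
1. W lies on line EL with EW:WL = 3:1 ⇒ W = (0, 1/4)
2. Q lies on line WL with WQ:QL = 1:2 ⇒ Q = (0, 1/6)
3. G lies on line EQ with EG:GQ = 4:5 ⇒ G = (0, 17/27)
2·[BGQ] = 25/54, 2·[EWB] = 3/4
[BGQ]:[EWB] = 25/54:3/4 = 50/81

[BGQ]:[EWB] = 50/81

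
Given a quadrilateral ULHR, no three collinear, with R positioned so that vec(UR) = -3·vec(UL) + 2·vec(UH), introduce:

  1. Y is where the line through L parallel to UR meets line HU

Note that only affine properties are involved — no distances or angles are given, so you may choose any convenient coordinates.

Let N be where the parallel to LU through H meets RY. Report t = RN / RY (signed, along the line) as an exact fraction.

t = 3/4

Choose coordinates U = (0, 0), L = (1, 0), H = (0, 1), R = (-3, 2).
1. Y is where the line through L parallel to UR meets line HU ⇒ Y = (0, 2/3)
through H parallel to LU: direction (-1, 0); meets RY at N = (-3/4, 1)
N = R + t·(Y−R) with t = 3/4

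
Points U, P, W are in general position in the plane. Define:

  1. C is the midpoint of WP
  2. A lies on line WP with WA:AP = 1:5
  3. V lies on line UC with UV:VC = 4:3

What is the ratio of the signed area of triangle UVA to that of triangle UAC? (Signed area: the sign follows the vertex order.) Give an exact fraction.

Set U = (0, 0), P = (1, 0), W = (0, 1); any affine frame gives the same invariant.
1. C is the midpoint of WP ⇒ C = (1/2, 1/2)
2. A lies on line WP with WA:AP = 1:5 ⇒ A = (1/6, 5/6)
3. V lies on line UC with UV:VC = 4:3 ⇒ V = (2/7, 2/7)
2·[UVA] = 4/21, 2·[UAC] = -1/3
[UVA]:[UAC] = 4/21:-1/3 = -4/7

[UVA]:[UAC] = -4/7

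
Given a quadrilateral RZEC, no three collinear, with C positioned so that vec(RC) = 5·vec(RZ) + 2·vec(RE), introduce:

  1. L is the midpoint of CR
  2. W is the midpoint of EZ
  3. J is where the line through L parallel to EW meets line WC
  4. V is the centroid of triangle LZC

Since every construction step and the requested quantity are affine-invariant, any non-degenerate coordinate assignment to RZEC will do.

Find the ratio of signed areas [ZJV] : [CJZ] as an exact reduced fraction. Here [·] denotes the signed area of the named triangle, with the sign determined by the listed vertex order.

Choose coordinates R = (0, 0), Z = (1, 0), E = (0, 1), C = (5, 2).
1. L is the midpoint of CR ⇒ L = (5/2, 1)
2. W is the midpoint of EZ ⇒ W = (1/2, 1/2)
3. J is where the line through L parallel to EW meets line WC ⇒ J = (19/8, 9/8)
4. V is the centroid of triangle LZC ⇒ V = (17/6, 1)
2·[ZJV] = -11/16, 2·[CJZ] = 7/4
[ZJV]:[CJZ] = -11/16:7/4 = -11/28

[ZJV]:[CJZ] = -11/28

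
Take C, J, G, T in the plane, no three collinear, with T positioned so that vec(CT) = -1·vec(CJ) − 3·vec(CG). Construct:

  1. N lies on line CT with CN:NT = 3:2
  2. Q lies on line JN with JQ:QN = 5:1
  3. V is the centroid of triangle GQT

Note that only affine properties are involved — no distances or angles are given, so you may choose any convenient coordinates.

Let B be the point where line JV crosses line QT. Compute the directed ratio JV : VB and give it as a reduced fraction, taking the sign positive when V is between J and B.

Work in coordinates with C = (0, 0), J = (1, 0), G = (0, 1), T = (-1, -3).
1. N lies on line CT with CN:NT = 3:2 ⇒ N = (-3/5, -9/5)
2. Q lies on line JN with JQ:QN = 5:1 ⇒ Q = (-1/3, -3/2)
3. V is the centroid of triangle GQT ⇒ V = (-4/9, -7/6)
line JV meets QT at B = (-1/25, -21/25)
V = J + t·(B−J) with t = 25/18, so JV:VB = 25/18:-7/18

JV:VB = -25/7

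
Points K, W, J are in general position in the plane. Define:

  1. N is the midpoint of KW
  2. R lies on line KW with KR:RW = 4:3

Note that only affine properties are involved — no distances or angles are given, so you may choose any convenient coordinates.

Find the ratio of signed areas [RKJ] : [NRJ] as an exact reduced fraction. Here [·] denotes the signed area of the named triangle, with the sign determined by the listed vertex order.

Work in coordinates with K = (0, 0), W = (1, 0), J = (0, 1).
1. N is the midpoint of KW ⇒ N = (1/2, 0)
2. R lies on line KW with KR:RW = 4:3 ⇒ R = (4/7, 0)
2·[RKJ] = -4/7, 2·[NRJ] = 1/14
[RKJ]:[NRJ] = -4/7:1/14 = -8

[RKJ]:[NRJ] = -8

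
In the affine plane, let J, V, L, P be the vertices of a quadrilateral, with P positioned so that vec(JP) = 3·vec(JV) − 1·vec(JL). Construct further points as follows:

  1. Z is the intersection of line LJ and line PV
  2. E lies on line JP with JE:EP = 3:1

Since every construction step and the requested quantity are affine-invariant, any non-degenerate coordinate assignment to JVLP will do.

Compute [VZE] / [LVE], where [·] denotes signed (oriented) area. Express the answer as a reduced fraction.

[VZE]:[LVE] = 1/4

Assign J = (0, 0), V = (1, 0), L = (0, 1), P = (3, -1) — the answer is frame-independent, so this choice is without loss of generality.
1. Z is the intersection of line LJ and line PV ⇒ Z = (0, 1/2)
2. E lies on line JP with JE:EP = 3:1 ⇒ E = (9/4, -3/4)
2·[VZE] = 1/8, 2·[LVE] = 1/2
[VZE]:[LVE] = 1/8:1/2 = 1/4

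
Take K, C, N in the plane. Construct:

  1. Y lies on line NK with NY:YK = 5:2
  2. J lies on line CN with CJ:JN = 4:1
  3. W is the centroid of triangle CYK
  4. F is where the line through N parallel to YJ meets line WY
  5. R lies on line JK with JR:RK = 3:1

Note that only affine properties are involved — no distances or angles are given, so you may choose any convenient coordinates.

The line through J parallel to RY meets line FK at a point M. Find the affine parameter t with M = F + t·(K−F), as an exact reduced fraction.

Work in coordinates with K = (0, 0), C = (1, 0), N = (0, 1).
1. Y lies on line NK with NY:YK = 5:2 ⇒ Y = (0, 2/7)
2. J lies on line CN with CJ:JN = 4:1 ⇒ J = (1/5, 4/5)
3. W is the centroid of triangle CYK ⇒ W = (1/3, 2/21)
4. F is where the line through N parallel to YJ meets line WY ⇒ F = (-5/22, 32/77)
5. R lies on line JK with JR:RK = 3:1 ⇒ R = (1/20, 1/5)
through J parallel to RY: direction (-1/20, 3/35); meets FK at M = (-10, 128/7)
M = F + t·(K−F) with t = -43

t = -43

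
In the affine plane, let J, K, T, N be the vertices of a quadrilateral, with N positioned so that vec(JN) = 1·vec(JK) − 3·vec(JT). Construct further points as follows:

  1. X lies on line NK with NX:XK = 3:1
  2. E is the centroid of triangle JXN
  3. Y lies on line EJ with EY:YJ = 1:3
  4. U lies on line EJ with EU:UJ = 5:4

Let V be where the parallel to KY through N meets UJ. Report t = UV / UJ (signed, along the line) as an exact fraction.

t = -271/80

Set J = (0, 0), K = (1, 0), T = (0, 1), N = (1, -3); any affine frame gives the same invariant.
1. X lies on line NK with NX:XK = 3:1 ⇒ X = (1, -3/4)
2. E is the centroid of triangle JXN ⇒ E = (2/3, -5/4)
3. Y lies on line EJ with EY:YJ = 1:3 ⇒ Y = (1/2, -15/16)
4. U lies on line EJ with EU:UJ = 5:4 ⇒ U = (8/27, -5/9)
through N parallel to KY: direction (-1/2, -15/16); meets UJ at V = (13/10, -39/16)
V = U + t·(J−U) with t = -271/80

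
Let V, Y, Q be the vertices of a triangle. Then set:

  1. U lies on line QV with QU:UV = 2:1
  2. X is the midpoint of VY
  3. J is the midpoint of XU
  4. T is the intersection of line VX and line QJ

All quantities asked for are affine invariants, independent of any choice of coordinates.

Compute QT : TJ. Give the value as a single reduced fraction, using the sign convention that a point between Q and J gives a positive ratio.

Set V = (0, 0), Y = (1, 0), Q = (0, 1); any affine frame gives the same invariant.
1. U lies on line QV with QU:UV = 2:1 ⇒ U = (0, 1/3)
2. X is the midpoint of VY ⇒ X = (1/2, 0)
3. J is the midpoint of XU ⇒ J = (1/4, 1/6)
4. T is the intersection of line VX and line QJ ⇒ T = (3/10, 0)
T = Q + t·(J−Q) with t = 6/5, so QT:TJ = t:(1−t) = 6/5:-1/5

QT:TJ = -6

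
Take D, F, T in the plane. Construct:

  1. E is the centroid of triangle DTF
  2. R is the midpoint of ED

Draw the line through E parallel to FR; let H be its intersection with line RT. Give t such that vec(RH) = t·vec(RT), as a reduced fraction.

Set D = (0, 0), F = (1, 0), T = (0, 1); any affine frame gives the same invariant.
1. E is the centroid of triangle DTF ⇒ E = (1/3, 1/3)
2. R is the midpoint of ED ⇒ R = (1/6, 1/6)
through E parallel to FR: direction (-5/6, 1/6); meets RT at H = (1/8, 3/8)
H = R + t·(T−R) with t = 1/4

t = 1/4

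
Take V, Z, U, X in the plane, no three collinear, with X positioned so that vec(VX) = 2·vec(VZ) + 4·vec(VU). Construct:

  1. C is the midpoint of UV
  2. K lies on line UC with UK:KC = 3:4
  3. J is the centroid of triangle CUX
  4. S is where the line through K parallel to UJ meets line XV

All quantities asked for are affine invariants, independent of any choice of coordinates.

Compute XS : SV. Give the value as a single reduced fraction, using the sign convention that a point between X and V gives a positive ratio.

Assign V = (0, 0), Z = (1, 0), U = (0, 1), X = (2, 4) — the answer is frame-independent, so this choice is without loss of generality.
1. C is the midpoint of UV ⇒ C = (0, 1/2)
2. K lies on line UC with UK:KC = 3:4 ⇒ K = (0, 11/14)
3. J is the centroid of triangle CUX ⇒ J = (2/3, 11/6)
4. S is where the line through K parallel to UJ meets line XV ⇒ S = (22/21, 44/21)
S = X + t·(V−X) with t = 10/21, so XS:SV = t:(1−t) = 10/21:11/21

XS:SV = 10/11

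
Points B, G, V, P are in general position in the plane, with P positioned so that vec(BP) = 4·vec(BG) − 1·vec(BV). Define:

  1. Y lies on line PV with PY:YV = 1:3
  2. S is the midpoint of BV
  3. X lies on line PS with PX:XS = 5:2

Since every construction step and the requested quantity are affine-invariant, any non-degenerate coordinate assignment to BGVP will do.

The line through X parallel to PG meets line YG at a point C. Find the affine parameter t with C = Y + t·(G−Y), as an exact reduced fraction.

Choose coordinates B = (0, 0), G = (1, 0), V = (0, 1), P = (4, -1).
1. Y lies on line PV with PY:YV = 1:3 ⇒ Y = (3, -1/2)
2. S is the midpoint of BV ⇒ S = (0, 1/2)
3. X lies on line PS with PX:XS = 5:2 ⇒ X = (8/7, 1/14)
through X parallel to PG: direction (-3, 1); meets YG at C = (17/7, -5/14)
C = Y + t·(G−Y) with t = 2/7

t = 2/7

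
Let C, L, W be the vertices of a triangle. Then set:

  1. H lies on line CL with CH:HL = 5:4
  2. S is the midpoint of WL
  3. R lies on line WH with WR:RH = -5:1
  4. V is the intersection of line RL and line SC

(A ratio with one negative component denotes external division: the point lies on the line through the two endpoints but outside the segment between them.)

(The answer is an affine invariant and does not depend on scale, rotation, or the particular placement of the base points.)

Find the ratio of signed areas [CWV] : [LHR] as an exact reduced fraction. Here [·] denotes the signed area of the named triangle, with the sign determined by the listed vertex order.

Choose coordinates C = (0, 0), L = (1, 0), W = (0, 1).
1. H lies on line CL with CH:HL = 5:4 ⇒ H = (5/9, 0)
2. S is the midpoint of WL ⇒ S = (1/2, 1/2)
3. R lies on line WH with WR:RH = -5:1 ⇒ R = (25/36, -1/4)
4. V is the intersection of line RL and line SC ⇒ V = (-9/2, -9/2)
2·[CWV] = 9/2, 2·[LHR] = 1/9
[CWV]:[LHR] = 9/2:1/9 = 81/2

[CWV]:[LHR] = 81/2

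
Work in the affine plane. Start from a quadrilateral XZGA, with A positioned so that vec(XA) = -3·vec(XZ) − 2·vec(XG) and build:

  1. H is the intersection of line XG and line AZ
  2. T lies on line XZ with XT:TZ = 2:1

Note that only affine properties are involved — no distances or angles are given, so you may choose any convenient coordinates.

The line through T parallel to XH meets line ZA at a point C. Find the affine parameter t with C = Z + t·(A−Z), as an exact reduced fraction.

t = 1/12

Work in coordinates with X = (0, 0), Z = (1, 0), G = (0, 1), A = (-3, -2).
1. H is the intersection of line XG and line AZ ⇒ H = (0, -1/2)
2. T lies on line XZ with XT:TZ = 2:1 ⇒ T = (2/3, 0)
through T parallel to XH: direction (0, -1/2); meets ZA at C = (2/3, -1/6)
C = Z + t·(A−Z) with t = 1/12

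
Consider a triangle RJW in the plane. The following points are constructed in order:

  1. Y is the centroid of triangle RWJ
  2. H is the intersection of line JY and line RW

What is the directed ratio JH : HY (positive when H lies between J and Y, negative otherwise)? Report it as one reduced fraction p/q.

JH:HY = -3

Assign R = (0, 0), J = (1, 0), W = (0, 1) — the answer is frame-independent, so this choice is without loss of generality.
1. Y is the centroid of triangle RWJ ⇒ Y = (1/3, 1/3)
2. H is the intersection of line JY and line RW ⇒ H = (0, 1/2)
H = J + t·(Y−J) with t = 3/2, so JH:HY = t:(1−t) = 3/2:-1/2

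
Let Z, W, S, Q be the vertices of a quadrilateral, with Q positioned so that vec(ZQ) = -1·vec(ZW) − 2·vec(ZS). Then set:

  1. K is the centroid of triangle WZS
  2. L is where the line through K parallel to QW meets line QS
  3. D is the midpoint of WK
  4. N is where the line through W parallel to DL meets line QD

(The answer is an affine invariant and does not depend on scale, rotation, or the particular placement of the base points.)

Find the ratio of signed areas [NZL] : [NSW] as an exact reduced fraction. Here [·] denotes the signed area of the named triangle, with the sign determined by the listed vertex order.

[NZL]:[NSW] = -1/4

Set Z = (0, 0), W = (1, 0), S = (0, 1), Q = (-1, -2); any affine frame gives the same invariant.
1. K is the centroid of triangle WZS ⇒ K = (1/3, 1/3)
2. L is where the line through K parallel to QW meets line QS ⇒ L = (-1/2, -1/2)
3. D is the midpoint of WK ⇒ D = (2/3, 1/6)
4. N is where the line through W parallel to DL meets line QD ⇒ N = (3/17, -8/17)
2·[NZL] = 11/34, 2·[NSW] = -22/17
[NZL]:[NSW] = 11/34:-22/17 = -1/4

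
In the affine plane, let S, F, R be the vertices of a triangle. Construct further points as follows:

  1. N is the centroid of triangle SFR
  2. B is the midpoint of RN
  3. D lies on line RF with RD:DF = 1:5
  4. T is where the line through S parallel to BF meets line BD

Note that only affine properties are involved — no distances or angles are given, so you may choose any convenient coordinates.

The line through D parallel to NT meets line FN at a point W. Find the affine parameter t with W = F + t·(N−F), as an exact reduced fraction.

Set S = (0, 0), F = (1, 0), R = (0, 1); any affine frame gives the same invariant.
1. N is the centroid of triangle SFR ⇒ N = (1/3, 1/3)
2. B is the midpoint of RN ⇒ B = (1/6, 2/3)
3. D lies on line RF with RD:DF = 1:5 ⇒ D = (1/6, 5/6)
4. T is where the line through S parallel to BF meets line BD ⇒ T = (1/6, -2/15)
through D parallel to NT: direction (-1/6, -7/15); meets FN at W = (4/99, 95/198)
W = F + t·(N−F) with t = 95/66

t = 95/66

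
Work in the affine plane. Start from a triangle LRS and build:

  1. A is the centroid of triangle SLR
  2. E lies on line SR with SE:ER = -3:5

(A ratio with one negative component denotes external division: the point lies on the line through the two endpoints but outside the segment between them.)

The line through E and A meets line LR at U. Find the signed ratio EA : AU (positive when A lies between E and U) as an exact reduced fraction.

EA:AU = 13/2

Choose coordinates L = (0, 0), R = (1, 0), S = (0, 1).
1. A is the centroid of triangle SLR ⇒ A = (1/3, 1/3)
2. E lies on line SR with SE:ER = -3:5 ⇒ E = (-3/2, 5/2)
line EA meets LR at U = (8/13, 0)
A = E + t·(U−E) with t = 13/15, so EA:AU = 13/15:2/15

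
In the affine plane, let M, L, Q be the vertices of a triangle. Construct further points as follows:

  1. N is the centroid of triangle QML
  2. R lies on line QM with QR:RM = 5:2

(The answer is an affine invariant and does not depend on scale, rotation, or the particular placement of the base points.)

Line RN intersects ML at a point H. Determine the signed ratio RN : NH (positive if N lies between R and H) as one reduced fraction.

Work in coordinates with M = (0, 0), L = (1, 0), Q = (0, 1).
1. N is the centroid of triangle QML ⇒ N = (1/3, 1/3)
2. R lies on line QM with QR:RM = 5:2 ⇒ R = (0, 2/7)
line RN meets ML at H = (-2, 0)
N = R + t·(H−R) with t = -1/6, so RN:NH = -1/6:7/6

RN:NH = -1/7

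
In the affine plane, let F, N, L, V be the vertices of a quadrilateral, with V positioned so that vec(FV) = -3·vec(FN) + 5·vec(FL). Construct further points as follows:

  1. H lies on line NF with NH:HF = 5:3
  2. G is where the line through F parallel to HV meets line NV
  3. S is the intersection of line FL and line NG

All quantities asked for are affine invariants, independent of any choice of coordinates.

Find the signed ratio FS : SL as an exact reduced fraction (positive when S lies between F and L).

Assign F = (0, 0), N = (1, 0), L = (0, 1), V = (-3, 5) — the answer is frame-independent, so this choice is without loss of generality.
1. H lies on line NF with NH:HF = 5:3 ⇒ H = (3/8, 0)
2. G is where the line through F parallel to HV meets line NV ⇒ G = (-27/5, 8)
3. S is the intersection of line FL and line NG ⇒ S = (0, 5/4)
S = F + t·(L−F) with t = 5/4, so FS:SL = t:(1−t) = 5/4:-1/4

FS:SL = -5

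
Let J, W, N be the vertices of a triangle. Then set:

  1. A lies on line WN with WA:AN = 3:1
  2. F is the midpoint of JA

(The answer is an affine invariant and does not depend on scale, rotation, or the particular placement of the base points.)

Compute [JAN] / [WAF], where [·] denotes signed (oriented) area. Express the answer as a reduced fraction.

[JAN]:[WAF] = 2/3

Work in coordinates with J = (0, 0), W = (1, 0), N = (0, 1).
1. A lies on line WN with WA:AN = 3:1 ⇒ A = (1/4, 3/4)
2. F is the midpoint of JA ⇒ F = (1/8, 3/8)
2·[JAN] = 1/4, 2·[WAF] = 3/8
[JAN]:[WAF] = 1/4:3/8 = 2/3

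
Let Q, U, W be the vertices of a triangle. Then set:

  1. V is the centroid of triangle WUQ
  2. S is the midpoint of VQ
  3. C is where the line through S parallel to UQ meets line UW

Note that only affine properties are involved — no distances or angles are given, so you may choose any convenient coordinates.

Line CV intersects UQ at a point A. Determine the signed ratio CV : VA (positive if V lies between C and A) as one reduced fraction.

CV:VA = -1/2

Choose coordinates Q = (0, 0), U = (1, 0), W = (0, 1).
1. V is the centroid of triangle WUQ ⇒ V = (1/3, 1/3)
2. S is the midpoint of VQ ⇒ S = (1/6, 1/6)
3. C is where the line through S parallel to UQ meets line UW ⇒ C = (5/6, 1/6)
line CV meets UQ at A = (4/3, 0)
V = C + t·(A−C) with t = -1, so CV:VA = -1:2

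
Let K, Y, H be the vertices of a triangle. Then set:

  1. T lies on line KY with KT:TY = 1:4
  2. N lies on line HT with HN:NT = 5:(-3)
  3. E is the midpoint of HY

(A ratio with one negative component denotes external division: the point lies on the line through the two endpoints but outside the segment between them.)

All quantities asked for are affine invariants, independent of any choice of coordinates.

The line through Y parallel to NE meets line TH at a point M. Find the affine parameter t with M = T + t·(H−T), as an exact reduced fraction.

Set K = (0, 0), Y = (1, 0), H = (0, 1); any affine frame gives the same invariant.
1. T lies on line KY with KT:TY = 1:4 ⇒ T = (1/5, 0)
2. N lies on line HT with HN:NT = 5:(-3) ⇒ N = (1/2, -3/2)
3. E is the midpoint of HY ⇒ E = (1/2, 1/2)
through Y parallel to NE: direction (0, 2); meets TH at M = (1, -4)
M = T + t·(H−T) with t = -4

t = -4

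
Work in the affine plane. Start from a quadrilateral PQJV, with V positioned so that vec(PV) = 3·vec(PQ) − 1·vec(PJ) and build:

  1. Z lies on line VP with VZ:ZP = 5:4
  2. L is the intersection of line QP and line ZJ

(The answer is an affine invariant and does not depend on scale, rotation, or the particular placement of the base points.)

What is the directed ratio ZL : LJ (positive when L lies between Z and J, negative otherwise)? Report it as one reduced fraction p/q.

Choose coordinates P = (0, 0), Q = (1, 0), J = (0, 1), V = (3, -1).
1. Z lies on line VP with VZ:ZP = 5:4 ⇒ Z = (4/3, -4/9)
2. L is the intersection of line QP and line ZJ ⇒ L = (12/13, 0)
L = Z + t·(J−Z) with t = 4/13, so ZL:LJ = t:(1−t) = 4/13:9/13

ZL:LJ = 4/9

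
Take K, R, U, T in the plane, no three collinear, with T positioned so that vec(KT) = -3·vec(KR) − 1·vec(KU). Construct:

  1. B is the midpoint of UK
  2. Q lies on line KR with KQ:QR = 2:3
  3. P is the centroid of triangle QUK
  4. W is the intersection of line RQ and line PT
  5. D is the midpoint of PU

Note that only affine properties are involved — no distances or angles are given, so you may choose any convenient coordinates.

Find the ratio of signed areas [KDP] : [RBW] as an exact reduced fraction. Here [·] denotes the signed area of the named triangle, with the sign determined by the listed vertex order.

Set K = (0, 0), R = (1, 0), U = (0, 1), T = (-3, -1); any affine frame gives the same invariant.
1. B is the midpoint of UK ⇒ B = (0, 1/2)
2. Q lies on line KR with KQ:QR = 2:3 ⇒ Q = (2/5, 0)
3. P is the centroid of triangle QUK ⇒ P = (2/15, 1/3)
4. W is the intersection of line RQ and line PT ⇒ W = (-13/20, 0)
5. D is the midpoint of PU ⇒ D = (1/15, 2/3)
2·[KDP] = -1/15, 2·[RBW] = 33/40
[KDP]:[RBW] = -1/15:33/40 = -8/99

[KDP]:[RBW] = -8/99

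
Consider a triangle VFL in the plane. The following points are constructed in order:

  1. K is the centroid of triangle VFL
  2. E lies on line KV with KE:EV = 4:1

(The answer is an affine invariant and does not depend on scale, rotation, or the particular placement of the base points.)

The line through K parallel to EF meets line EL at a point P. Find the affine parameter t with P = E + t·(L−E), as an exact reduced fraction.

t = 4/13

Work in coordinates with V = (0, 0), F = (1, 0), L = (0, 1).
1. K is the centroid of triangle VFL ⇒ K = (1/3, 1/3)
2. E lies on line KV with KE:EV = 4:1 ⇒ E = (1/15, 1/15)
through K parallel to EF: direction (14/15, -1/15); meets EL at P = (3/65, 23/65)
P = E + t·(L−E) with t = 4/13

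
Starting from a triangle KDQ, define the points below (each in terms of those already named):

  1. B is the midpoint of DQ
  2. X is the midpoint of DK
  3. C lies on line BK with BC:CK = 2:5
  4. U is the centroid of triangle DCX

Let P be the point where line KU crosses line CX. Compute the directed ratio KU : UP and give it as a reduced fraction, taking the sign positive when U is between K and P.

KU:UP = -4

Set K = (0, 0), D = (1, 0), Q = (0, 1); any affine frame gives the same invariant.
1. B is the midpoint of DQ ⇒ B = (1/2, 1/2)
2. X is the midpoint of DK ⇒ X = (1/2, 0)
3. C lies on line BK with BC:CK = 2:5 ⇒ C = (5/14, 5/14)
4. U is the centroid of triangle DCX ⇒ U = (13/21, 5/42)
line KU meets CX at P = (13/28, 5/56)
U = K + t·(P−K) with t = 4/3, so KU:UP = 4/3:-1/3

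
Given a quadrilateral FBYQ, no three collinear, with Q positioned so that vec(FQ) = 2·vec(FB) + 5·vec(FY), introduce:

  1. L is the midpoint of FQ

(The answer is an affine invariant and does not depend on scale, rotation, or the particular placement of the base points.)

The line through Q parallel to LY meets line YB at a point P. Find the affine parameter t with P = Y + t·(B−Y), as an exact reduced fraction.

Choose coordinates F = (0, 0), B = (1, 0), Y = (0, 1), Q = (2, 5).
1. L is the midpoint of FQ ⇒ L = (1, 5/2)
through Q parallel to LY: direction (-1, -3/2); meets YB at P = (-2/5, 7/5)
P = Y + t·(B−Y) with t = -2/5

t = -2/5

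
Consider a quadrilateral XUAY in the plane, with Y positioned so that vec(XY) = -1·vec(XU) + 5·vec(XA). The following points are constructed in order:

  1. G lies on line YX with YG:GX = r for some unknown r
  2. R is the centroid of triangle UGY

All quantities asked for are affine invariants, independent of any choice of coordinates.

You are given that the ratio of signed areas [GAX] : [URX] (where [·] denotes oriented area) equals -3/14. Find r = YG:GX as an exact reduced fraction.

Set X = (0, 0), U = (1, 0), A = (0, 1), Y = (-1, 5); any affine frame gives the same invariant.
1. With YG:GX = r, write λ = r/(r+1) so G = Y + λ·(X−Y); G is affine-linear in λ
2. R is the centroid of triangle UGY ⇒ R is an affine combination of earlier points and hence also affine-linear in λ
Every point depending on G is an affine combination of G and λ-independent points, so each such coordinate is linear in λ; the λ² term in each signed area is a multiple of (X−Y)×(X−Y) = 0, so 2·[GAX] and 2·[URX] are each linear in λ. Evaluating at λ=0 and λ=1:
  2·[GAX] = λ − 1,   2·[URX] = -5/3·λ + 10/3
So [GAX]:[URX] = (λ − 1) / (-5/3·λ + 10/3). Setting this equal to -3/14:
  λ − 1 = -3/14·(-5/3·λ + 10/3)  ⇒  λ = 4/9
Then r = λ/(1−λ) = (4/9)/(5/9) = 4/5. Check: with r = 4/5, G = (-5/9, 25/9) and [GAX]:[URX] = -3/14 as required.

r = 4/5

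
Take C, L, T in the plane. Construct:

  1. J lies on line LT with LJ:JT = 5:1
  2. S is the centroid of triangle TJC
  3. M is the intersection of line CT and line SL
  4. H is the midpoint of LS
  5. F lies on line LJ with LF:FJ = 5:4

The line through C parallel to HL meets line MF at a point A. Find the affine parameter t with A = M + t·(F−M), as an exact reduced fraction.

t = -99/25

Choose coordinates C = (0, 0), L = (1, 0), T = (0, 1).
1. J lies on line LT with LJ:JT = 5:1 ⇒ J = (1/6, 5/6)
2. S is the centroid of triangle TJC ⇒ S = (1/18, 11/18)
3. M is the intersection of line CT and line SL ⇒ M = (0, 11/17)
4. H is the midpoint of LS ⇒ H = (19/36, 11/36)
5. F lies on line LJ with LF:FJ = 5:4 ⇒ F = (29/54, 25/54)
through C parallel to HL: direction (17/36, -11/36); meets MF at A = (-319/150, 3509/2550)
A = M + t·(F−M) with t = -99/25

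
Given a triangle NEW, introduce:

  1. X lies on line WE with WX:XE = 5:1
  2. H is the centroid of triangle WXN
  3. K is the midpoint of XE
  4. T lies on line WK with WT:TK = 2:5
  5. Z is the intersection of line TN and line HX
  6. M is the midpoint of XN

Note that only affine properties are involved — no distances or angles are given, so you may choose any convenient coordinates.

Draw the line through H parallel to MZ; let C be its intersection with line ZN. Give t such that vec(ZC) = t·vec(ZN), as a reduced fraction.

t = -13/72

Assign N = (0, 0), E = (1, 0), W = (0, 1) — the answer is frame-independent, so this choice is without loss of generality.
1. X lies on line WE with WX:XE = 5:1 ⇒ X = (5/6, 1/6)
2. H is the centroid of triangle WXN ⇒ H = (5/18, 7/18)
3. K is the midpoint of XE ⇒ K = (11/12, 1/12)
4. T lies on line WK with WT:TK = 2:5 ⇒ T = (11/42, 31/42)
5. Z is the intersection of line TN and line HX ⇒ Z = (55/354, 155/354)
6. M is the midpoint of XN ⇒ M = (5/12, 1/12)
through H parallel to MZ: direction (-185/708, 251/708); meets ZN at C = (4675/25488, 13175/25488)
C = Z + t·(N−Z) with t = -13/72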